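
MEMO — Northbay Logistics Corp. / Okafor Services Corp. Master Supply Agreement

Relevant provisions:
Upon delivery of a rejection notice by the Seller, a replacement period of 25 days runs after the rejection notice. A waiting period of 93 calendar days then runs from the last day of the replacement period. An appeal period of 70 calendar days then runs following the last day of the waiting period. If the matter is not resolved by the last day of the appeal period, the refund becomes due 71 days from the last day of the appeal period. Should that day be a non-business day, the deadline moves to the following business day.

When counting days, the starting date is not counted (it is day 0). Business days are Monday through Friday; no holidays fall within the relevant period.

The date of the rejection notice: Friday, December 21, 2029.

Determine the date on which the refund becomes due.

The last day of the replacement period: 25 calendar days after December 21, 2029 is January 15, 2030.
The last day of the waiting period: 93 calendar days after January 15, 2030 is April 18, 2030.
The last day of the appeal period: 70 calendar days after April 18, 2030 is June 27, 2030.
The date on which the refund becomes due: June 27, 2030 + 71 days = September 6, 2030. September 6, 2030 is a Friday, so no roll-forward applies.

September 6, 2030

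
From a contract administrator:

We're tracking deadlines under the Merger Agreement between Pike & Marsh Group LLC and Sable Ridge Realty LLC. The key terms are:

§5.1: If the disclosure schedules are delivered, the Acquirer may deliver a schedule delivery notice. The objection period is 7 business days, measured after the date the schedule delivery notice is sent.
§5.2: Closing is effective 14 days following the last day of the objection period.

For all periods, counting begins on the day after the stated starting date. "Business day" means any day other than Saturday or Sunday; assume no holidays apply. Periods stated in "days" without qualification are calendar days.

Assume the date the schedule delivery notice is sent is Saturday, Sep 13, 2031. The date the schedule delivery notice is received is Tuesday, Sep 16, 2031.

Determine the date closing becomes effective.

The last day of the objection period: 7 business days after Saturday, Sep 13, 2031, skipping weekends — Sep 15, Sep 16, Sep 17, Sep 18, Sep 19, Sep 22, Sep 23 — lands on Tuesday, Sep 23, 2031.
The date closing becomes effective: Sep 23, 2031 + 14 days = Oct 7, 2031.

Oct 7, 2031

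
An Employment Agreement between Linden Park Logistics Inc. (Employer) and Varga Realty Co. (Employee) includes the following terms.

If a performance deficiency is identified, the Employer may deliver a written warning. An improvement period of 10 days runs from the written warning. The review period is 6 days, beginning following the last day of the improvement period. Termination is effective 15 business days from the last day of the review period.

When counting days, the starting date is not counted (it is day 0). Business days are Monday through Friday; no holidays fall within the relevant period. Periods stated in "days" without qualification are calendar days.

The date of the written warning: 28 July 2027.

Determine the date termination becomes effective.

The last day of the improvement period: 10 calendar days after 28 July 2027 is 7 August 2027.
The last day of the review period: 7 August 2027 + 6 days = 13 August 2027.
The date termination becomes effective: counting 15 business days from Friday, 13 August 2027 (Aug 16, Aug 17, Aug 18, Aug 19, …, Sep 1, Sep 2, Sep 3, skipping weekends) reaches Friday, 3 September 2027.

3 September 2027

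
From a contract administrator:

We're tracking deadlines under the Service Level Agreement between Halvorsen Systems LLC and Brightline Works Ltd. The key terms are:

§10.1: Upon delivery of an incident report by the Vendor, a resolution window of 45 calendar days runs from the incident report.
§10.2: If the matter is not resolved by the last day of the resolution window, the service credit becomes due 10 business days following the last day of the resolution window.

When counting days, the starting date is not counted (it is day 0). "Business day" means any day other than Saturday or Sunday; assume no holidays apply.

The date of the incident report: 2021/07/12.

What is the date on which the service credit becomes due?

The last day of the resolution window: 2021/07/12 + 45 days = 2021/08/26.
From Thursday, 2021/08/26, 10 business days (Aug 27, Aug 30, Aug 31, Sep 1, Sep 2, Sep 3, Sep 6, Sep 7, Sep 8, Sep 9, skipping weekends) brings us to Thursday, 2021/09/09, which is the date on which the service credit becomes due.

2021/09/09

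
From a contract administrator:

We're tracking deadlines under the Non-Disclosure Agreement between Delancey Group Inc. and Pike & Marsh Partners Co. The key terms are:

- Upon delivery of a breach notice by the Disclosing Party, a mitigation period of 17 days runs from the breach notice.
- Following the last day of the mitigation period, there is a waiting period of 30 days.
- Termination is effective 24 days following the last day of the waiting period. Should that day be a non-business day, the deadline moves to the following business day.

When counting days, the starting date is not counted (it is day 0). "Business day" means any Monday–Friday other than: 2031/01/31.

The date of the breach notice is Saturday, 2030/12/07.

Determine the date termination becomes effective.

The last day of the mitigation period: 2030/12/07 + 17 days = 2030/12/24.
The last day of the waiting period: 2030/12/24 + 30 days = 2031/01/23.
Adding 24 calendar days to 2031/01/23 gives 2031/02/16, which is the date termination becomes effective. That falls on a Sunday, so it rolls to the next business day, Monday, 2031/02/17.

2031/02/17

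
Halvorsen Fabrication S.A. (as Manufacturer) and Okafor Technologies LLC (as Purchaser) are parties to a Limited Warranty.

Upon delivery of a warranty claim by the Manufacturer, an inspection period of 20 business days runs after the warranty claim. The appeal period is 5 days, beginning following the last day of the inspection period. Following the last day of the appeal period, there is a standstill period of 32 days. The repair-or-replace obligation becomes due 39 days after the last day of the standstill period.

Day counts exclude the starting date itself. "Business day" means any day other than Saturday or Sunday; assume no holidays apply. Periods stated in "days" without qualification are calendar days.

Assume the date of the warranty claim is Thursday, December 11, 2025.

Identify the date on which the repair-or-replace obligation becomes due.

The last day of the inspection period: 20 business days after Thursday, December 11, 2025, skipping weekends — Dec 12, Dec 15, Dec 16, Dec 17, …, Jan 6, Jan 7, Jan 8 — lands on Thursday, January 8, 2026.
The last day of the appeal period: 5 calendar days after January 8, 2026 is January 13, 2026.
Adding 32 calendar days to January 13, 2026 gives February 14, 2026, which is the last day of the standstill period.
Adding 39 calendar days to February 14, 2026 gives March 25, 2026, which is the date on which the repair-or-replace obligation becomes due.

March 25, 2026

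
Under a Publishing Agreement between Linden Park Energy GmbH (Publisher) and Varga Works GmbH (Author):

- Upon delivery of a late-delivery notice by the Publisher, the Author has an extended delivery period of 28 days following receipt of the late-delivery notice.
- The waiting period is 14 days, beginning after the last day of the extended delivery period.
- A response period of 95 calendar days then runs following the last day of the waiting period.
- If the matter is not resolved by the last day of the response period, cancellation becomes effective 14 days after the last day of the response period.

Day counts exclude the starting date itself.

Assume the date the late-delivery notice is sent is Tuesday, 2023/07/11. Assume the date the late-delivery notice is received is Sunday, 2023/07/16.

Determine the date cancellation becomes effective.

Adding 28 calendar days to 2023/07/16 gives 2023/08/13, which is the last day of the extended delivery period.
The last day of the waiting period: 2023/08/13 + 14 days = 2023/08/27.
The last day of the response period: 95 calendar days after 2023/08/27 is 2023/11/30.
The date cancellation becomes effective: 14 calendar days after 2023/11/30 is 2023/12/14.

2023/12/14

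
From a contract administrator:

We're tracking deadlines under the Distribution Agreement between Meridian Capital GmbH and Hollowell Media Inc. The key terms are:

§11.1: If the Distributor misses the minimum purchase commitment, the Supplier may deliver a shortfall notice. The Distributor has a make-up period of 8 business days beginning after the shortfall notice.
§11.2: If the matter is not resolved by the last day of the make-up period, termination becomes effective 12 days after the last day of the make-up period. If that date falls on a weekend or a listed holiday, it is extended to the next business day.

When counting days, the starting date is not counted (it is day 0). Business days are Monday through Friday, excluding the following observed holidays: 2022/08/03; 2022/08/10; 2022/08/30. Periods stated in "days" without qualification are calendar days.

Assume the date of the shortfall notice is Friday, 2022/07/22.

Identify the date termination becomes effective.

2022/08/16

The last day of the make-up period: 8 business days after Friday, 2022/07/22, skipping weekends and the listed holiday on Aug 3 — Jul 25, Jul 26, Jul 27, Jul 28, Jul 29, Aug 1, Aug 2, Aug 4 — lands on Thursday, 2022/08/04.
Adding 12 calendar days to 2022/08/04 gives 2022/08/16, which is the date termination becomes effective. 2022/08/16 is a Tuesday and is not a listed holiday, so no roll-forward applies.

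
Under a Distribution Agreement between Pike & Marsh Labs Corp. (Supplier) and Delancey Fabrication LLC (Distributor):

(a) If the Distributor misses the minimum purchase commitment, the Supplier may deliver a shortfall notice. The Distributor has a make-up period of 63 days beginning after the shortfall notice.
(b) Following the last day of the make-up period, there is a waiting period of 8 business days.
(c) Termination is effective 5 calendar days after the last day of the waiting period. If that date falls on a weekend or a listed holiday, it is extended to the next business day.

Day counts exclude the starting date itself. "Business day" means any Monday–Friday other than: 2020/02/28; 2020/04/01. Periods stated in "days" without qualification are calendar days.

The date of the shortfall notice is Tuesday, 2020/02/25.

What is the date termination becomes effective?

Adding 63 calendar days to 2020/02/25 gives 2020/04/28, which is the last day of the make-up period.
From Tuesday, 2020/04/28, 8 business days (Apr 29, Apr 30, May 1, May 4, May 5, May 6, May 7, May 8, skipping weekends) brings us to Friday, 2020/05/08, which is the last day of the waiting period.
Adding 5 calendar days to 2020/05/08 gives 2020/05/13, which is the date termination becomes effective. 2020/05/13 is a Wednesday and is not a listed holiday, so no roll-forward applies.

2020/05/13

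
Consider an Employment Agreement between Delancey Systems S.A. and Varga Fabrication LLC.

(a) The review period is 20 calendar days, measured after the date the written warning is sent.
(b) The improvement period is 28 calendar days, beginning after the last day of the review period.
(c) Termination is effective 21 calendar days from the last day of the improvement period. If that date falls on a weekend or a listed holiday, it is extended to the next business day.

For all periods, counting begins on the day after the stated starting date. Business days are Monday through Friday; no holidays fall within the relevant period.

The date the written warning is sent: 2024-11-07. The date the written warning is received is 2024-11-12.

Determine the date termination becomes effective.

The last day of the review period: 2024-11-07 + 20 days = 2024-11-27.
Adding 28 calendar days to 2024-11-27 gives 2024-12-25, which is the last day of the improvement period.
Adding 21 calendar days to 2024-12-25 gives 2025-01-15, which is the date termination becomes effective. 2025-01-15 is a Wednesday, so no roll-forward applies.

2025-01-15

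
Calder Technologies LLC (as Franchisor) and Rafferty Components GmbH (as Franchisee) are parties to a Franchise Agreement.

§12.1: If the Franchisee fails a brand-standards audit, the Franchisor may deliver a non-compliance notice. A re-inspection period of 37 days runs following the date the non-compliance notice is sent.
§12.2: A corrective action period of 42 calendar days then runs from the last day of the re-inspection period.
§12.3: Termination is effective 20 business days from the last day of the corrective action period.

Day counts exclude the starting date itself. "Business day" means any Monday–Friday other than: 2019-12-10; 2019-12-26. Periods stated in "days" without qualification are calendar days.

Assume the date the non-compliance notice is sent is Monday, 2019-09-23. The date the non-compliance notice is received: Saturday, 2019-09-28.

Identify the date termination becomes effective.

Adding 37 calendar days to 2019-09-23 gives 2019-10-30, which is the last day of the re-inspection period.
The last day of the corrective action period: 2019-10-30 + 42 days = 2019-12-11.
The date termination becomes effective: counting 20 business days from Wednesday, 2019-12-11 (Dec 12, Dec 13, Dec 16, Dec 17, …, Jan 7, Jan 8, Jan 9, skipping weekends and the listed holiday on Dec 26) reaches Thursday, 2020-01-09.

2020-01-09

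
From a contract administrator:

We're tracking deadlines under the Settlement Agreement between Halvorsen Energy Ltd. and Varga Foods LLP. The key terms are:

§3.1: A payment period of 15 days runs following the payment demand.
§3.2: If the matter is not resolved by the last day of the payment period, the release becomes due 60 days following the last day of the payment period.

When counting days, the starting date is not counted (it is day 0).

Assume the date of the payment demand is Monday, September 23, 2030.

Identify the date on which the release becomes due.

December 7, 2030

Adding 15 calendar days to September 23, 2030 gives October 8, 2030, which is the last day of the payment period.
Adding 60 calendar days to October 8, 2030 gives December 7, 2030, which is the date on which the release becomes due.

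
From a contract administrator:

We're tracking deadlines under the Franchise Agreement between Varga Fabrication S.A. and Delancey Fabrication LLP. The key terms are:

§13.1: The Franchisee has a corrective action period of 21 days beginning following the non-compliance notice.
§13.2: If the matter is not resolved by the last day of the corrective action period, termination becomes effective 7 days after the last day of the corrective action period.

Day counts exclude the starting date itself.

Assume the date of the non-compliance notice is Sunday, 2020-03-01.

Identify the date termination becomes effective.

The last day of the corrective action period: 2020-03-01 + 21 days = 2020-03-22.
The date termination becomes effective: 7 calendar days after 2020-03-22 is 2020-03-29.

2020-03-29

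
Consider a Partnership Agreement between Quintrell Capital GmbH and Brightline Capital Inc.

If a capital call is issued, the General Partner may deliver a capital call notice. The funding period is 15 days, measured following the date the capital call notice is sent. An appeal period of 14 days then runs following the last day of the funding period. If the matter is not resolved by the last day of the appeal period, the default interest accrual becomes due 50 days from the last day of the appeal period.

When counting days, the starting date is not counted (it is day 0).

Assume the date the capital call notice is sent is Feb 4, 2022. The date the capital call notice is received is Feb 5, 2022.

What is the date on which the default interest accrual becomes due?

Adding 15 calendar days to Feb 4, 2022 gives Feb 19, 2022, which is the last day of the funding period.
The last day of the appeal period: Feb 19, 2022 + 14 days = Mar 5, 2022.
The date on which the default interest accrual becomes due: 50 calendar days after Mar 5, 2022 is Apr 24, 2022.

Apr 24, 2022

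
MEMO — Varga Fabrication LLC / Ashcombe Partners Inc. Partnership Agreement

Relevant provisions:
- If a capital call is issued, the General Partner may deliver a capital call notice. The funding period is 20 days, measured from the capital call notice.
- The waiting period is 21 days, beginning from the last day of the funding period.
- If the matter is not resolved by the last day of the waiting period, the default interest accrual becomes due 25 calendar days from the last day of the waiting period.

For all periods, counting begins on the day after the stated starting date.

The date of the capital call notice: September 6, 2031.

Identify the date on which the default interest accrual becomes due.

The last day of the funding period: September 6, 2031 + 20 days = September 26, 2031.
Adding 21 calendar days to September 26, 2031 gives October 17, 2031, which is the last day of the waiting period.
Adding 25 calendar days to October 17, 2031 gives November 11, 2031, which is the date on which the default interest accrual becomes due.

November 11, 2031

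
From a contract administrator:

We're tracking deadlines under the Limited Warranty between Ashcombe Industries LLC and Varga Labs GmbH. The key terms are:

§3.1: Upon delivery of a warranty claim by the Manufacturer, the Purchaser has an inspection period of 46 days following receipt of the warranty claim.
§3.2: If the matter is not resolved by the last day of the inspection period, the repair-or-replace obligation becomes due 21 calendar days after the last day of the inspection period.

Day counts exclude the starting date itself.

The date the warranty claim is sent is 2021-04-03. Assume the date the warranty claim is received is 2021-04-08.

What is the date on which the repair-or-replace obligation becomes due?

2021-06-14

The last day of the inspection period: 2021-04-08 + 46 days = 2021-05-24.
The date on which the repair-or-replace obligation becomes due: 21 calendar days after 2021-05-24 is 2021-06-14.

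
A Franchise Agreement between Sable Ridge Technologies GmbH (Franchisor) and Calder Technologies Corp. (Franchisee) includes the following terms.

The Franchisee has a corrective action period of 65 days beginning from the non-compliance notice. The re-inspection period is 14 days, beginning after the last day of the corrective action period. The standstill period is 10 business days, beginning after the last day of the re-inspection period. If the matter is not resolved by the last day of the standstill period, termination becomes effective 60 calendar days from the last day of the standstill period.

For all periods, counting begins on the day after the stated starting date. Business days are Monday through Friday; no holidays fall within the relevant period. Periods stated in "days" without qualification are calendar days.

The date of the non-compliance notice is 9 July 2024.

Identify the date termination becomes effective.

9 December 2024

The last day of the corrective action period: 9 July 2024 + 65 days = 12 September 2024.
The last day of the re-inspection period: 14 calendar days after 12 September 2024 is 26 September 2024.
The last day of the standstill period: 10 business days after Thursday, 26 September 2024, skipping weekends — Sep 27, Sep 30, Oct 1, Oct 2, Oct 3, Oct 4, Oct 7, Oct 8, Oct 9, Oct 10 — lands on Thursday, 10 October 2024.
Adding 60 calendar days to 10 October 2024 gives 9 December 2024, which is the date termination becomes effective.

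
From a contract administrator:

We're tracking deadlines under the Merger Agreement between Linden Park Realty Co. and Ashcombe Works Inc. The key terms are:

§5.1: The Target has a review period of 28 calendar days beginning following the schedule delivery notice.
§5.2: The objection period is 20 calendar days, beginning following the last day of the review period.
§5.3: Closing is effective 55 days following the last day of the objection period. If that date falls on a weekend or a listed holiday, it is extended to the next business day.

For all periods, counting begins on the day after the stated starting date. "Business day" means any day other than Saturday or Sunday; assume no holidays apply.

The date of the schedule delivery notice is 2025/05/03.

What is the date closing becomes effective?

Adding 28 calendar days to 2025/05/03 gives 2025/05/31, which is the last day of the review period.
The last day of the objection period: 20 calendar days after 2025/05/31 is 2025/06/20.
The date closing becomes effective: 2025/06/20 + 55 days = 2025/08/14. 2025/08/14 is a Thursday, so no roll-forward applies.

2025/08/14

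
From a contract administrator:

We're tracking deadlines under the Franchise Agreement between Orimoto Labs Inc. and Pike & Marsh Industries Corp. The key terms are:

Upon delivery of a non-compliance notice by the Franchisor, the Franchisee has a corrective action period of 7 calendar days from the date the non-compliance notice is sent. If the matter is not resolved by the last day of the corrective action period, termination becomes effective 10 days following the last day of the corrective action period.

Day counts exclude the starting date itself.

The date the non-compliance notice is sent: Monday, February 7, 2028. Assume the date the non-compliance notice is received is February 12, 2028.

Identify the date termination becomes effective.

Adding 7 calendar days to February 7, 2028 gives February 14, 2028, which is the last day of the corrective action period.
The date termination becomes effective: February 14, 2028 + 10 days = February 24, 2028.

February 24, 2028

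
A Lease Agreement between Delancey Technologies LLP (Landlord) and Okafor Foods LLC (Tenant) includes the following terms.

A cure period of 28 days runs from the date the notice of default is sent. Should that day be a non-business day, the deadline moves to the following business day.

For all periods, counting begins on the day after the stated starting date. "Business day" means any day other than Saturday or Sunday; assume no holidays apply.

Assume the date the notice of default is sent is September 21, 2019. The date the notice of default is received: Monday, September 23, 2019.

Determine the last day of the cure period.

October 21, 2019

Adding 28 calendar days to September 21, 2019 gives October 19, 2019, which is the last day of the cure period. That falls on a Saturday, so it rolls to the next business day, Monday, October 21, 2019.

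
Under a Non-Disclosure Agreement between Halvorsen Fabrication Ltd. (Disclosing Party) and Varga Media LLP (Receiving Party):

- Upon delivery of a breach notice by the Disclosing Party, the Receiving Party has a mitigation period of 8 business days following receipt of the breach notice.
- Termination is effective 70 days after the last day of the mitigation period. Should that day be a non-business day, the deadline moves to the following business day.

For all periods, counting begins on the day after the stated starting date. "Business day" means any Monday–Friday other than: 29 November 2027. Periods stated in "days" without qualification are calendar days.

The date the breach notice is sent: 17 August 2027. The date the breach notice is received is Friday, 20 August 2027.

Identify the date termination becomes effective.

The last day of the mitigation period: 8 business days after Friday, 20 August 2027, skipping weekends — Aug 23, Aug 24, Aug 25, Aug 26, Aug 27, Aug 30, Aug 31, Sep 1 — lands on Wednesday, 1 September 2027.
The date termination becomes effective: 70 calendar days after 1 September 2027 is 10 November 2027. 10 November 2027 is a Wednesday and is not a listed holiday, so no roll-forward applies.

10 November 2027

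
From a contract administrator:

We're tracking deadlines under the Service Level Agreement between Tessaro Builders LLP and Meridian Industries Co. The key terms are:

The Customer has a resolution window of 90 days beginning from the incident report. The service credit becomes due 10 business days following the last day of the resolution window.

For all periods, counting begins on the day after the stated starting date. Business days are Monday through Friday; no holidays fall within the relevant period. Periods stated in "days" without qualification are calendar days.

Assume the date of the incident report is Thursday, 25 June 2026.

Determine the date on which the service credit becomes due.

7 October 2026

Adding 90 calendar days to 25 June 2026 gives 23 September 2026, which is the last day of the resolution window.
The date on which the service credit becomes due: counting 10 business days from Wednesday, 23 September 2026 (Sep 24, Sep 25, Sep 28, Sep 29, Sep 30, Oct 1, Oct 2, Oct 5, Oct 6, Oct 7, skipping weekends) reaches Wednesday, 7 October 2026.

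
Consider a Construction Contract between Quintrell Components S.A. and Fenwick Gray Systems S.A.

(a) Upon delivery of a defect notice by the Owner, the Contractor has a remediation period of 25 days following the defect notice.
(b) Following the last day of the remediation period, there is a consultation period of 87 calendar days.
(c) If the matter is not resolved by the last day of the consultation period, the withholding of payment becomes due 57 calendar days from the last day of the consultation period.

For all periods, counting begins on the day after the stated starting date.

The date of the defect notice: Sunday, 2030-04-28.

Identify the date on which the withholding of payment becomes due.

The last day of the remediation period: 25 calendar days after 2030-04-28 is 2030-05-23.
Adding 87 calendar days to 2030-05-23 gives 2030-08-18, which is the last day of the consultation period.
The date on which the withholding of payment becomes due: 57 calendar days after 2030-08-18 is 2030-10-14.

2030-10-14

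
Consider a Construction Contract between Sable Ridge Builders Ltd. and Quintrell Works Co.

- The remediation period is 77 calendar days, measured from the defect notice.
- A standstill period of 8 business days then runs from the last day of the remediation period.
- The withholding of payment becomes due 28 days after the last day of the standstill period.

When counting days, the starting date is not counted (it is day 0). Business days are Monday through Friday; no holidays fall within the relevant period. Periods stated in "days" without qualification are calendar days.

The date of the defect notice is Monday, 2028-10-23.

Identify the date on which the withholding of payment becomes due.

The last day of the remediation period: 77 calendar days after 2028-10-23 is 2029-01-08.
The last day of the standstill period: counting 8 business days from Monday, 2029-01-08 (Jan 9, Jan 10, Jan 11, Jan 12, Jan 15, Jan 16, Jan 17, Jan 18, skipping weekends) reaches Thursday, 2029-01-18.
The date on which the withholding of payment becomes due: 28 calendar days after 2029-01-18 is 2029-02-15.

2029-02-15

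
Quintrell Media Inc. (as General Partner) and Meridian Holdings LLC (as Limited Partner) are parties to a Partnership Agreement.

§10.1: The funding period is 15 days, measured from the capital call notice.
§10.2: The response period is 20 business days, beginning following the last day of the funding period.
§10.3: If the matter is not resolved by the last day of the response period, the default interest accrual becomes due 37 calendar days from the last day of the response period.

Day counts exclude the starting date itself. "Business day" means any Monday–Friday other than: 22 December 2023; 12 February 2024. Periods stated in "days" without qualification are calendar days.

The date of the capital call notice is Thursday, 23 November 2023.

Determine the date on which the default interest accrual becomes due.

Adding 15 calendar days to 23 November 2023 gives 8 December 2023, which is the last day of the funding period.
The last day of the response period: 20 business days after Friday, 8 December 2023, skipping weekends and the listed holiday on Dec 22 — Dec 11, Dec 12, Dec 13, Dec 14, …, Jan 4, Jan 5, Jan 8 — lands on Monday, 8 January 2024.
Adding 37 calendar days to 8 January 2024 gives 14 February 2024, which is the date on which the default interest accrual becomes due.

14 February 2024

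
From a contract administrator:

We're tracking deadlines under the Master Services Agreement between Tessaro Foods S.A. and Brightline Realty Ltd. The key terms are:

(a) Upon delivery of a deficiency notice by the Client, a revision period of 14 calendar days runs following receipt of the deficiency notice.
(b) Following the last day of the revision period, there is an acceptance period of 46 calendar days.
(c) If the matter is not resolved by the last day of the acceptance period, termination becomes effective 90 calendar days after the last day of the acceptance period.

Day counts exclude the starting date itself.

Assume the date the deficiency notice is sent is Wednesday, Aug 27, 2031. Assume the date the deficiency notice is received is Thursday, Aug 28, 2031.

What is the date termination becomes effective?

Adding 14 calendar days to Aug 28, 2031 gives Sep 11, 2031, which is the last day of the revision period.
Adding 46 calendar days to Sep 11, 2031 gives Oct 27, 2031, which is the last day of the acceptance period.
Adding 90 calendar days to Oct 27, 2031 gives Jan 25, 2032, which is the date termination becomes effective.

Jan 25, 2032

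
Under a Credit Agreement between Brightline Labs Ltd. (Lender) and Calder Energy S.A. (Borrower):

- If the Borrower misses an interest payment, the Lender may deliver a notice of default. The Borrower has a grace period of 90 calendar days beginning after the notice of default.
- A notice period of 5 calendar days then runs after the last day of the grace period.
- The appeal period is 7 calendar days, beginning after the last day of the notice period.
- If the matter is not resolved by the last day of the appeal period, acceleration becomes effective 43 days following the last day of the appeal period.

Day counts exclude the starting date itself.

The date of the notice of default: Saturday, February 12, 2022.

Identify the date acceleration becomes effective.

The last day of the grace period: 90 calendar days after February 12, 2022 is May 13, 2022.
Adding 5 calendar days to May 13, 2022 gives May 18, 2022, which is the last day of the notice period.
The last day of the appeal period: 7 calendar days after May 18, 2022 is May 25, 2022.
The date acceleration becomes effective: 43 calendar days after May 25, 2022 is July 7, 2022.

July 7, 2022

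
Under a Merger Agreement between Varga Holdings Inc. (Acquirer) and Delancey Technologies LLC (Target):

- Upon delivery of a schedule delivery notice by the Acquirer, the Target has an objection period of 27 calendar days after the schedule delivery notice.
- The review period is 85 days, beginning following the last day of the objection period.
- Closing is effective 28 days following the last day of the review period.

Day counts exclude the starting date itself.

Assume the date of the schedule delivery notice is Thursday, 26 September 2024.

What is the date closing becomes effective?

The last day of the objection period: 27 calendar days after 26 September 2024 is 23 October 2024.
The last day of the review period: 85 calendar days after 23 October 2024 is 16 January 2025.
Adding 28 calendar days to 16 January 2025 gives 13 February 2025, which is the date closing becomes effective.

13 February 2025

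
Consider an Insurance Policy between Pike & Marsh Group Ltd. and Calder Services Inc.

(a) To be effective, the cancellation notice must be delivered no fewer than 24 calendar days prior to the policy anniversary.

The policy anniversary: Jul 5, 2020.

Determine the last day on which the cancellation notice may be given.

Counting back 24 calendar days from Jul 5, 2020 gives Jun 11, 2020.

Jun 11, 2020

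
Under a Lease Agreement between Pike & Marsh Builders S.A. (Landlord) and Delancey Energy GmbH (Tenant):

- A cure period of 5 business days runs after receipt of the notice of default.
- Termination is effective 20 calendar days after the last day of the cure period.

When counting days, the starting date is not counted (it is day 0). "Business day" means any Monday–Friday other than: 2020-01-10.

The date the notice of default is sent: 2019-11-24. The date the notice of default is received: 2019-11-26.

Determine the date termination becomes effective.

2019-12-23

The last day of the cure period: 5 business days after Tuesday, 2019-11-26, skipping weekends — Nov 27, Nov 28, Nov 29, Dec 2, Dec 3 — lands on Tuesday, 2019-12-03.
The date termination becomes effective: 2019-12-03 + 20 days = 2019-12-23.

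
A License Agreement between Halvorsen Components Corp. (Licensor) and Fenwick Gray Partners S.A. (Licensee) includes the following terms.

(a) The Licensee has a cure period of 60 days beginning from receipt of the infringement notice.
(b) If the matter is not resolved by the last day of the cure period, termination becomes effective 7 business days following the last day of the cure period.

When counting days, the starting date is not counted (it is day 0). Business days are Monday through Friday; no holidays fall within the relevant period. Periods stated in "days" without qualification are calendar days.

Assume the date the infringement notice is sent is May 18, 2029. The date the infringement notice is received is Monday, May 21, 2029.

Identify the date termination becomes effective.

July 31, 2029

The last day of the cure period: May 21, 2029 + 60 days = July 20, 2029.
The date termination becomes effective: 7 business days after Friday, July 20, 2029, skipping weekends — Jul 23, Jul 24, Jul 25, Jul 26, Jul 27, Jul 30, Jul 31 — lands on Tuesday, July 31, 2029.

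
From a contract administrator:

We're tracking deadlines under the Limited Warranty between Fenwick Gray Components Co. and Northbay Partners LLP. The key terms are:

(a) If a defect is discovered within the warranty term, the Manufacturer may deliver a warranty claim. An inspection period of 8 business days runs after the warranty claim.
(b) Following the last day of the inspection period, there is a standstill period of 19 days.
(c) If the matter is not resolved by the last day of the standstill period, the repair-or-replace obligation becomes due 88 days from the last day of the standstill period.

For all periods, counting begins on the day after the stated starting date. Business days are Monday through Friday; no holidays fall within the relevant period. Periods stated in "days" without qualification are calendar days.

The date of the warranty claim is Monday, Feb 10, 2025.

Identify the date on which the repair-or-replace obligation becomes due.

The last day of the inspection period: 8 business days after Monday, Feb 10, 2025, skipping weekends — Feb 11, Feb 12, Feb 13, Feb 14, Feb 17, Feb 18, Feb 19, Feb 20 — lands on Thursday, Feb 20, 2025.
Adding 19 calendar days to Feb 20, 2025 gives Mar 11, 2025, which is the last day of the standstill period.
Adding 88 calendar days to Mar 11, 2025 gives Jun 7, 2025, which is the date on which the repair-or-replace obligation becomes due.

Jun 7, 2025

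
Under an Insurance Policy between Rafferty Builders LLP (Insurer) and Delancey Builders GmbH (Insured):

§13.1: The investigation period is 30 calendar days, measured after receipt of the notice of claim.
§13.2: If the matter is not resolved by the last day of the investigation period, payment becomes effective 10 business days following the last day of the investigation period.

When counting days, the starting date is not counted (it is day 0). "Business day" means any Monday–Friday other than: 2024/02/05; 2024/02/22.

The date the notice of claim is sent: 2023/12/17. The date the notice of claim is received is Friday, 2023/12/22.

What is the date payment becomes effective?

Adding 30 calendar days to 2023/12/22 gives 2024/01/21, which is the last day of the investigation period.
The date payment becomes effective: counting 10 business days from Sunday, 2024/01/21 (Jan 22, Jan 23, Jan 24, Jan 25, Jan 26, Jan 29, Jan 30, Jan 31, Feb 1, Feb 2, skipping weekends) reaches Friday, 2024/02/02.

2024/02/02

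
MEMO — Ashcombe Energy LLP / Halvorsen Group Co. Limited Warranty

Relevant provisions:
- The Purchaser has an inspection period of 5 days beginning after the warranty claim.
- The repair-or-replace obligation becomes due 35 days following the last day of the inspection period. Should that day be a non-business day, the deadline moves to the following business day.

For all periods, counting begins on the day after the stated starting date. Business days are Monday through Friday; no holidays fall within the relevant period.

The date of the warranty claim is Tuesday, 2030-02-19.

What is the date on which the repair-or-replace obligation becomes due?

The last day of the inspection period: 2030-02-19 + 5 days = 2030-02-24.
Adding 35 calendar days to 2030-02-24 gives 2030-03-31, which is the date on which the repair-or-replace obligation becomes due. That falls on a Sunday, so it rolls to the next business day, Monday, 2030-04-01.

2030-04-01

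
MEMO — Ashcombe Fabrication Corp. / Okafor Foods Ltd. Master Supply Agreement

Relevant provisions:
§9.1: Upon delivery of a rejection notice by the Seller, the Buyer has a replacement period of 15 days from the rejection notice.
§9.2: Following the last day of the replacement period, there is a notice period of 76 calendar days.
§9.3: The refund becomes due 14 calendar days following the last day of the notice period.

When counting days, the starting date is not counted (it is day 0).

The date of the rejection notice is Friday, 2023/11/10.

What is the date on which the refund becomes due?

The last day of the replacement period: 2023/11/10 + 15 days = 2023/11/25.
Adding 76 calendar days to 2023/11/25 gives 2024/02/09, which is the last day of the notice period.
The date on which the refund becomes due: 2024/02/09 + 14 days = 2024/02/23.

2024/02/23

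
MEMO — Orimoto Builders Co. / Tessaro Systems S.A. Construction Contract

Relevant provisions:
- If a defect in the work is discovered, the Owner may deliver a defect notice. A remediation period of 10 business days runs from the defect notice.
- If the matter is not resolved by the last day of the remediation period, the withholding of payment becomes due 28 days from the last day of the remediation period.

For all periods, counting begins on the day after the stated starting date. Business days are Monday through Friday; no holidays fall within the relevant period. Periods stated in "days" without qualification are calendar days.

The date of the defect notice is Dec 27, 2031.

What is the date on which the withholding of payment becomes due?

Feb 6, 2032

The last day of the remediation period: 10 business days after Saturday, Dec 27, 2031, skipping weekends — Dec 29, Dec 30, Dec 31, Jan 1, Jan 2, Jan 5, Jan 6, Jan 7, Jan 8, Jan 9 — lands on Friday, Jan 9, 2032.
Adding 28 calendar days to Jan 9, 2032 gives Feb 6, 2032, which is the date on which the withholding of payment becomes due.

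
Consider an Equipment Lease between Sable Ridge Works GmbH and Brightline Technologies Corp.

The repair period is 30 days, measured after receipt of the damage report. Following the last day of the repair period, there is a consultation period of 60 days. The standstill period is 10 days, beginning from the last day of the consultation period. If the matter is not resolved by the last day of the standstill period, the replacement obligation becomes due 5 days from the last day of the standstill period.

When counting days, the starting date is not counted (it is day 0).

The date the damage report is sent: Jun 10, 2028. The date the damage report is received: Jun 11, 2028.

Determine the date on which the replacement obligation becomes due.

Sep 24, 2028

Adding 30 calendar days to Jun 11, 2028 gives Jul 11, 2028, which is the last day of the repair period.
Adding 60 calendar days to Jul 11, 2028 gives Sep 9, 2028, which is the last day of the consultation period.
The last day of the standstill period: 10 calendar days after Sep 9, 2028 is Sep 19, 2028.
The date on which the replacement obligation becomes due: Sep 19, 2028 + 5 days = Sep 24, 2028.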